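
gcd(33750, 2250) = 2250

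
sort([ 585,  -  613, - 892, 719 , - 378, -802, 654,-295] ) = [ - 892, - 802, - 613 , - 378, - 295, 585, 654, 719 ] 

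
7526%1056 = 134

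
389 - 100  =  289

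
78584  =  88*893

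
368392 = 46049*8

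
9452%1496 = 476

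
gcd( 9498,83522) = 2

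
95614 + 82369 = 177983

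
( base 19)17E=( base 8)774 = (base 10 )508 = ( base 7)1324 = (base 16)1fc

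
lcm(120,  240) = 240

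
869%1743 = 869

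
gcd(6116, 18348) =6116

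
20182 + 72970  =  93152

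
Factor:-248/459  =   - 2^3*3^( - 3)*17^(-1)*31^1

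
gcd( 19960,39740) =20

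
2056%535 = 451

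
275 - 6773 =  - 6498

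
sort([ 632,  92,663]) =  [92,632 , 663]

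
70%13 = 5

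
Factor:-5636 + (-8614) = -2^1*3^1*5^3*19^1=- 14250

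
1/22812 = 1/22812 =0.00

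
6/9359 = 6/9359 = 0.00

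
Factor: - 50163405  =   - 3^1 * 5^1 * 3344227^1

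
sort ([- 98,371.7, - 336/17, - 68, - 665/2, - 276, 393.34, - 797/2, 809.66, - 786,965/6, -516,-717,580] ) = [ - 786, - 717,- 516,-797/2, - 665/2,  -  276,-98, - 68, - 336/17,965/6, 371.7,  393.34, 580,809.66 ]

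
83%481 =83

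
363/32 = 363/32 = 11.34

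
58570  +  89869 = 148439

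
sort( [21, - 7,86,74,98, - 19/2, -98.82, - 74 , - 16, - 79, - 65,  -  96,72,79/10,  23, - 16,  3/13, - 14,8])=[ - 98.82, - 96, - 79, - 74,- 65, - 16, - 16, - 14, - 19/2 , - 7, 3/13, 79/10,8, 21  ,  23 , 72,74 , 86,98]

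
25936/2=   12968 = 12968.00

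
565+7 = 572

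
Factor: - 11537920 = -2^9*5^1*4507^1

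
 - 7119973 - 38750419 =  - 45870392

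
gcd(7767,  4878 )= 9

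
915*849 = 776835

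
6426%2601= 1224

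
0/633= 0 = 0.00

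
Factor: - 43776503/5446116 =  - 2^(-2 ) * 3^( - 5) * 13^( - 1 )*431^( - 1)* 839^1*52177^1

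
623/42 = 14 +5/6  =  14.83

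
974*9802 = 9547148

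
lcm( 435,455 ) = 39585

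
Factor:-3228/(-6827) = 2^2 * 3^1*269^1*6827^( - 1)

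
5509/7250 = 5509/7250 = 0.76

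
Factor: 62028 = 2^2*3^2*1723^1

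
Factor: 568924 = 2^2*142231^1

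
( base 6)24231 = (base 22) 775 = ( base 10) 3547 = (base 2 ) 110111011011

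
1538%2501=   1538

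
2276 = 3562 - 1286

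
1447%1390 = 57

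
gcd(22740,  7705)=5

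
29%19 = 10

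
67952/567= 67952/567 = 119.84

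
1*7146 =7146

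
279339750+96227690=375567440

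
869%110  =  99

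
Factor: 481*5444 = 2618564 = 2^2 * 13^1*37^1*1361^1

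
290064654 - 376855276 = - 86790622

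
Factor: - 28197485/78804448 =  - 2^( - 5)*5^1*2462639^( - 1)*5639497^1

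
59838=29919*2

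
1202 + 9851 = 11053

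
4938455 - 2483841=2454614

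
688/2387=688/2387 = 0.29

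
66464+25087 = 91551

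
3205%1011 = 172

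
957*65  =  62205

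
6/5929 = 6/5929 = 0.00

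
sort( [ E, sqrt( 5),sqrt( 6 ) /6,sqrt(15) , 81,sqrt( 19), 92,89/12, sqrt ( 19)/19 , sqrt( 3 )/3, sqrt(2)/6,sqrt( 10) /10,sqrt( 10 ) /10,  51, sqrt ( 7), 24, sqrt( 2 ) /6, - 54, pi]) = [ -54,sqrt (19 ) /19,sqrt( 2)/6,sqrt( 2)/6,sqrt (10 ) /10, sqrt(10) /10, sqrt( 6)/6, sqrt( 3)/3,sqrt( 5), sqrt(7), E , pi, sqrt ( 15 ), sqrt(19),89/12, 24, 51, 81, 92]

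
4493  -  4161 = 332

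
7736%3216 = 1304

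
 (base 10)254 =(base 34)7g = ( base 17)eg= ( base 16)FE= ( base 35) 79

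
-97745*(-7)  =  684215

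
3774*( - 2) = -7548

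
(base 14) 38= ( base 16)32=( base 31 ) 1J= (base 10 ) 50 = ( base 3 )1212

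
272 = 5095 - 4823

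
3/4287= 1/1429 = 0.00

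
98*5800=568400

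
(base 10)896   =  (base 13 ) 53C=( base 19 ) 293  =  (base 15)3EB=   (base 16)380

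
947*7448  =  7053256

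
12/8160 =1/680 = 0.00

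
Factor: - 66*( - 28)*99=182952 = 2^3*3^3 * 7^1 * 11^2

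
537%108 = 105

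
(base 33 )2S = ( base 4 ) 1132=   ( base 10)94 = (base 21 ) 4A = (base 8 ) 136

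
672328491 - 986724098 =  - 314395607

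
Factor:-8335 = -5^1 * 1667^1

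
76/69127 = 76/69127  =  0.00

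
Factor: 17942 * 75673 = 2^1 * 13^1*5821^1*8971^1 = 1357724966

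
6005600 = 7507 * 800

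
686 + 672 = 1358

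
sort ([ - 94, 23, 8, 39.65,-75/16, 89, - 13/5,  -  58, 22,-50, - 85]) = [ - 94, - 85,-58, - 50,-75/16 ,  -  13/5,8, 22, 23,39.65, 89]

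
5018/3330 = 2509/1665 = 1.51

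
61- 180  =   - 119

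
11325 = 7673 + 3652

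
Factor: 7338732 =2^2*3^1* 611561^1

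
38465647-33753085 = 4712562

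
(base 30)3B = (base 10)101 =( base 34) 2x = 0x65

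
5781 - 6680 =  -  899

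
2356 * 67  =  157852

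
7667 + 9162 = 16829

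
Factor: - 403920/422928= -5^1*17^1*89^(-1) = -85/89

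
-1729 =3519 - 5248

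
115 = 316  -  201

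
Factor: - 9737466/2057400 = - 2^( -2 )*3^( - 3 ) * 5^( - 2 ) * 127^(-1 ) * 751^1*2161^1 = -1622911/342900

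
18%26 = 18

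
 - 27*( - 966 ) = 26082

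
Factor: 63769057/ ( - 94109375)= - 5^( - 6 ) * 11^2*17^1*19^(-1)*  29^1* 317^( - 1)*  1069^1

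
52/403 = 4/31 =0.13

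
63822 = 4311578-4247756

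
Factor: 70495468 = 2^2*521^1 * 33827^1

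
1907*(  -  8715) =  - 16619505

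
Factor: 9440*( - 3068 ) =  - 2^7 *5^1 *13^1*59^2 = - 28961920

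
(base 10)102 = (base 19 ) 57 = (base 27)3L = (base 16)66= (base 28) 3i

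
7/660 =7/660  =  0.01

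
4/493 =4/493 = 0.01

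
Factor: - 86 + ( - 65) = -151 = - 151^1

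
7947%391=127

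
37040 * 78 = 2889120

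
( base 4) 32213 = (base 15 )425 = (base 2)1110100111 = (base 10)935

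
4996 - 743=4253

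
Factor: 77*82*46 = 2^2*7^1*11^1*23^1*41^1 = 290444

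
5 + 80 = 85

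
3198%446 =76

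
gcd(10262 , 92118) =2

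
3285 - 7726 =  - 4441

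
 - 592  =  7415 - 8007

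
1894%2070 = 1894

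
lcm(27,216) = 216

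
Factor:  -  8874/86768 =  - 9/88 = - 2^( - 3)*3^2 *11^( - 1 ) 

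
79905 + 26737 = 106642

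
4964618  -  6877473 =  - 1912855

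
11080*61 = 675880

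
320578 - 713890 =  - 393312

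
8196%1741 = 1232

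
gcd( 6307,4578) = 7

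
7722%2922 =1878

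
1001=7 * 143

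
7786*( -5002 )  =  - 38945572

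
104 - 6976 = -6872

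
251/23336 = 251/23336= 0.01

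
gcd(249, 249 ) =249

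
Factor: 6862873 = 31^1*107^1*  2069^1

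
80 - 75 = 5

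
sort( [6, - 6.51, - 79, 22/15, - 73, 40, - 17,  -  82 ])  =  [ - 82, - 79,-73, - 17, - 6.51, 22/15,6, 40 ] 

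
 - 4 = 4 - 8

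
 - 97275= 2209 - 99484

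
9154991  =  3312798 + 5842193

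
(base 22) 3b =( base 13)5C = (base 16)4d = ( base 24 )35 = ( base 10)77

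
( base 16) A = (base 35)a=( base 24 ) A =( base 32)A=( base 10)10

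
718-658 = 60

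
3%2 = 1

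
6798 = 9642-2844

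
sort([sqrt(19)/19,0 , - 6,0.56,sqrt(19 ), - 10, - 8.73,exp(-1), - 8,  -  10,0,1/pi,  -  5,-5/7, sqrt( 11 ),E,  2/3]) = [ -10, -10, - 8.73,-8, - 6,  -  5, - 5/7,0,0,sqrt(19 )/19,1/pi,exp( - 1), 0.56, 2/3,E,sqrt(11),sqrt( 19 )] 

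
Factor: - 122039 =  - 122039^1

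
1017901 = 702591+315310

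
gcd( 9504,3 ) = 3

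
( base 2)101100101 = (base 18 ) 11F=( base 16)165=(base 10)357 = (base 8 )545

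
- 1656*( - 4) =6624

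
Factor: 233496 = 2^3 * 3^3*23^1*47^1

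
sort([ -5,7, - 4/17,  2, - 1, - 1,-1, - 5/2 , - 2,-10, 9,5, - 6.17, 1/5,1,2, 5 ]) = [ - 10 , - 6.17, - 5, - 5/2, - 2,- 1, - 1 , - 1, - 4/17, 1/5, 1, 2,2, 5,5, 7,9]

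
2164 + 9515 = 11679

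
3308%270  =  68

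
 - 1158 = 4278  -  5436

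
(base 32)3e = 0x6E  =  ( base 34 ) 38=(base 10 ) 110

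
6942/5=1388+2/5  =  1388.40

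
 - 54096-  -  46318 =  - 7778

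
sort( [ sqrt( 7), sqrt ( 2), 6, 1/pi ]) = [ 1/pi, sqrt (2),sqrt( 7),6 ] 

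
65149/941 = 69 + 220/941 =69.23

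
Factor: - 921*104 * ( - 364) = 2^5*3^1 * 7^1 * 13^2*307^1  =  34865376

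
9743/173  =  56 + 55/173 = 56.32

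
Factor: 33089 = 7^1* 29^1*163^1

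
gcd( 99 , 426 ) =3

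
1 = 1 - 0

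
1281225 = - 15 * ( - 85415)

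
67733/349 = 194 + 27/349 = 194.08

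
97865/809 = 97865/809 = 120.97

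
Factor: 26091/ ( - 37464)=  - 39/56 = - 2^( - 3)*3^1  *  7^( - 1)*13^1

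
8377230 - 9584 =8367646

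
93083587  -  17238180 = 75845407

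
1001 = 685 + 316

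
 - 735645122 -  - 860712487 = 125067365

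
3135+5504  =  8639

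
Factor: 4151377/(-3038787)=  - 3^( - 2)*101^( - 1)*3343^( - 1 )*4151377^1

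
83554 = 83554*1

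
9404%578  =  156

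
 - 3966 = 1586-5552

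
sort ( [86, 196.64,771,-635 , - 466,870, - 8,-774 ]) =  [ - 774, - 635,-466 , - 8, 86,196.64, 771,870]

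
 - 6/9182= -3/4591=- 0.00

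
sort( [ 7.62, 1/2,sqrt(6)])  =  [ 1/2, sqrt( 6),7.62]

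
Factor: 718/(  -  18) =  - 3^( - 2 ) *359^1 = - 359/9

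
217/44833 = 217/44833 = 0.00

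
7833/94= 83 + 31/94 = 83.33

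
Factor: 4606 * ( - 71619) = -2^1 * 3^1* 7^2 * 47^1 * 23873^1= - 329877114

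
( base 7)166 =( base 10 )97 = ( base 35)2r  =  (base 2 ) 1100001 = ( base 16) 61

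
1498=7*214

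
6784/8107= 6784/8107 = 0.84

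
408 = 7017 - 6609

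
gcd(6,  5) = 1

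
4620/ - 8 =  - 1155/2= - 577.50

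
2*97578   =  195156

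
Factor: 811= 811^1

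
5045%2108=829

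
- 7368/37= - 7368/37 = - 199.14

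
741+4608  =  5349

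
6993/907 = 6993/907 = 7.71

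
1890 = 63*30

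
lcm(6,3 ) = 6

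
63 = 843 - 780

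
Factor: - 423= - 3^2*47^1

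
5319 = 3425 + 1894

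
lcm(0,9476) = 0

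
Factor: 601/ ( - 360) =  - 2^( - 3 )*3^(- 2 )*5^( - 1)*601^1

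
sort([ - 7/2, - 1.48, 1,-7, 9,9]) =[ - 7, - 7/2, - 1.48,  1,9,9]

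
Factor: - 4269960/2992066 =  - 2134980/1496033 = -2^2*3^2 * 5^1 * 7^ ( - 1) * 11^( - 1 )*  29^1 * 409^1*19429^( - 1) 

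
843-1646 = - 803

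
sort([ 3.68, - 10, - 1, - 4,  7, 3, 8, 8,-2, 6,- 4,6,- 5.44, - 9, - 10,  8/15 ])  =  [ - 10 , - 10, - 9,  -  5.44, - 4 , - 4,-2, - 1, 8/15,3, 3.68,6, 6, 7,8,  8]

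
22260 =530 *42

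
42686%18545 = 5596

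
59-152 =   -  93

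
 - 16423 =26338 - 42761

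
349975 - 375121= - 25146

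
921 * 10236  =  9427356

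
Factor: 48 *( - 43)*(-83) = 2^4 *3^1*43^1*83^1 = 171312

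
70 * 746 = 52220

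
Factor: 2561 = 13^1*197^1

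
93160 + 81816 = 174976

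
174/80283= 58/26761  =  0.00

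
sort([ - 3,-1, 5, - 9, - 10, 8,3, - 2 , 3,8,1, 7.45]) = [ - 10, - 9, - 3 , - 2, - 1,1,3 , 3 , 5,7.45, 8,  8]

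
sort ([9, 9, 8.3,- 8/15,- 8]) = [-8,-8/15,  8.3,9 , 9]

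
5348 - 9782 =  - 4434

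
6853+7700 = 14553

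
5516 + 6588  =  12104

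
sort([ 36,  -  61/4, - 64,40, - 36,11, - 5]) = [ - 64, - 36, - 61/4, - 5 , 11 , 36,40 ] 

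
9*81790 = 736110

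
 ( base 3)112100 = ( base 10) 387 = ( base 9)470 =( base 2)110000011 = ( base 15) 1ac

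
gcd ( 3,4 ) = 1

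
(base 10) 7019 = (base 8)15553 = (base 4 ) 1231223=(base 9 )10558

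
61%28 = 5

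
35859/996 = 11953/332 = 36.00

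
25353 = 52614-27261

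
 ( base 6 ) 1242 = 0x13A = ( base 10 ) 314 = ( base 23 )df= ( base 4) 10322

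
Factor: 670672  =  2^4*167^1 * 251^1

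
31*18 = 558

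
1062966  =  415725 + 647241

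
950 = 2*475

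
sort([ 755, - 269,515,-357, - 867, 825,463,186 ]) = [  -  867, - 357, - 269 , 186,463,515,755,  825]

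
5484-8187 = - 2703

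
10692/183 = 58 + 26/61= 58.43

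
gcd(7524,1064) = 76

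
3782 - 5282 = -1500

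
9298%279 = 91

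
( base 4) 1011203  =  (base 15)14BB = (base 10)4451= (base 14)189D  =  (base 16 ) 1163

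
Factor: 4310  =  2^1*5^1*431^1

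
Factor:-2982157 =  - 17^1*23^1 * 29^1*263^1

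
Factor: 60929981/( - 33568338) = -2^(-1)*3^(-1 )*7^2*601^1 * 2069^1 * 5594723^(-1)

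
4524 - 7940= -3416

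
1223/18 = 67 + 17/18 = 67.94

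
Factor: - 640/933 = -2^7 * 3^( - 1)*5^1*311^( -1)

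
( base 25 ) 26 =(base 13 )44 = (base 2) 111000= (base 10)56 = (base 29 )1R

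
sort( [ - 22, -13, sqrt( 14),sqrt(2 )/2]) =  [ - 22, - 13,sqrt( 2) /2, sqrt( 14 )]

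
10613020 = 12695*836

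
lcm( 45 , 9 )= 45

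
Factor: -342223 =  - 7^1*48889^1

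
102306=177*578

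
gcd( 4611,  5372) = 1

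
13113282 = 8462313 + 4650969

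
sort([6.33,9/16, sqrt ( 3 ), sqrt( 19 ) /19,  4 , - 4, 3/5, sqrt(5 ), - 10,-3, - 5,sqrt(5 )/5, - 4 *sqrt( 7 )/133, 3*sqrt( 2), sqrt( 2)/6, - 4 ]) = [ - 10,-5,-4, - 4, - 3, - 4*sqrt(7 )/133,sqrt( 19 )/19, sqrt( 2)/6, sqrt( 5 ) /5,  9/16, 3/5, sqrt (3), sqrt( 5 ) , 4, 3*sqrt( 2) , 6.33]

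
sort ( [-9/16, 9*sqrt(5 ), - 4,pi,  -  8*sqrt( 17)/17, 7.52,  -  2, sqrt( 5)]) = [ - 4,  -  2,- 8*sqrt( 17)/17, - 9/16, sqrt (5 ), pi, 7.52,9*sqrt ( 5)]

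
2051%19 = 18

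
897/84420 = 299/28140 = 0.01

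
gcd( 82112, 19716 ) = 4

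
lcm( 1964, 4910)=9820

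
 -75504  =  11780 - 87284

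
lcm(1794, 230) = 8970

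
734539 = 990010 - 255471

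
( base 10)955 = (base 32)tr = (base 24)1fj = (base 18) 2h1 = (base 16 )3BB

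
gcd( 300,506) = 2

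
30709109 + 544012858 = 574721967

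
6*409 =2454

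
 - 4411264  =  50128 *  ( - 88)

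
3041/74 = 41+7/74 = 41.09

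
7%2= 1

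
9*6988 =62892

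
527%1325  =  527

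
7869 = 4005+3864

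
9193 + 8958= 18151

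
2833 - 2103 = 730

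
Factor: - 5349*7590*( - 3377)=2^1*3^2*5^1*11^2 *23^1*307^1*1783^1  =  137102519070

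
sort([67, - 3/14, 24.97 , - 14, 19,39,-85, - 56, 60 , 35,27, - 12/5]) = [ - 85, - 56,-14 , - 12/5,-3/14,  19,24.97,  27, 35, 39,60, 67 ]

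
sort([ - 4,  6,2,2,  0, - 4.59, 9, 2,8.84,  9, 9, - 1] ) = [-4.59, - 4, - 1, 0,2, 2,2, 6, 8.84, 9, 9,9] 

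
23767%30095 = 23767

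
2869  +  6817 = 9686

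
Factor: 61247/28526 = 73/34 = 2^(-1)*17^( - 1)*73^1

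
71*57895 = 4110545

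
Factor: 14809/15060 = 59/60 = 2^(-2)*3^( - 1 ) * 5^(  -  1 ) * 59^1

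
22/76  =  11/38 =0.29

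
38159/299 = 38159/299 = 127.62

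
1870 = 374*5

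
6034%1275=934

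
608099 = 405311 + 202788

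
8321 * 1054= 8770334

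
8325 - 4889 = 3436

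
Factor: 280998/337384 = 2^( - 2)*3^2*67^1*181^( - 1 ) = 603/724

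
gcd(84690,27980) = 10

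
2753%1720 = 1033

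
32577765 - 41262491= - 8684726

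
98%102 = 98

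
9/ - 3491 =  - 1 + 3482/3491=- 0.00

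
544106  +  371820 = 915926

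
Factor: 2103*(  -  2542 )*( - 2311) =12354203886 = 2^1 * 3^1*31^1*41^1*701^1 *2311^1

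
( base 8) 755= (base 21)12A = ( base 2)111101101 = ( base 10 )493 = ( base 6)2141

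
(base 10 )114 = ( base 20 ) 5e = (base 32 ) 3i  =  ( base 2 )1110010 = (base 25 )4E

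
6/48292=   3/24146 = 0.00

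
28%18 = 10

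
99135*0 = 0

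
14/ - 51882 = - 1 + 25934/25941 = - 0.00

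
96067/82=96067/82= 1171.55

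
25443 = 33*771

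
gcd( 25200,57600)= 3600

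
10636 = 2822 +7814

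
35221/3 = 11740 + 1/3  =  11740.33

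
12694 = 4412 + 8282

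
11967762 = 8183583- - 3784179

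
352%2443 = 352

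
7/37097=7/37097=0.00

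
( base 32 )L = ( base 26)l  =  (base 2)10101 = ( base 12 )19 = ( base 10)21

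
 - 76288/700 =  - 19072/175 = - 108.98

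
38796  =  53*732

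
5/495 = 1/99 = 0.01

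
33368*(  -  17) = - 567256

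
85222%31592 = 22038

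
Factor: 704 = 2^6*11^1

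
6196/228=1549/57 = 27.18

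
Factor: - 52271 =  - 167^1*313^1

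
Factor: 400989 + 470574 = 3^1*7^4 *11^2 = 871563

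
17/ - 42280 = - 1 + 42263/42280= - 0.00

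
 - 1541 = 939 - 2480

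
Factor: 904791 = 3^1*17^1 * 113^1*157^1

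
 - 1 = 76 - 77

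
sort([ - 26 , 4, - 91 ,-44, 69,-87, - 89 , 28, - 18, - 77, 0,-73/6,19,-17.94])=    [ - 91,- 89, - 87, - 77,-44,-26, - 18, - 17.94 ,  -  73/6,  0, 4, 19, 28, 69]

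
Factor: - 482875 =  - 5^3 * 3863^1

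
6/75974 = 3/37987 = 0.00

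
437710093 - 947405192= -509695099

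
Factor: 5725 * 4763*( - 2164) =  - 2^2*5^2*11^1*229^1*433^1*541^1 = - 59008330700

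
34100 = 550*62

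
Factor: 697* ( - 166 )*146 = -16892492 = - 2^2*17^1*41^1 * 73^1*83^1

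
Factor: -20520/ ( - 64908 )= 190/601 = 2^1*5^1*19^1*601^(-1 )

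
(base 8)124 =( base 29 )2q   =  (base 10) 84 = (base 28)30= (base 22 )3i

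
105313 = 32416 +72897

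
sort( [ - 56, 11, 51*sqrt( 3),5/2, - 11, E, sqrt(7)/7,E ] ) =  [ - 56, - 11, sqrt (7 )/7 , 5/2,E, E, 11,51 *sqrt(3)] 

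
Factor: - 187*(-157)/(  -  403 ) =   -  11^1*13^( - 1 )*17^1*31^ (-1)*157^1 = -29359/403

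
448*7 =3136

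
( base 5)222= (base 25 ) 2c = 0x3e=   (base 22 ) 2I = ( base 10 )62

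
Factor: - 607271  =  -7^1*86753^1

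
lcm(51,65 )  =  3315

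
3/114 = 1/38= 0.03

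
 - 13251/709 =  - 13251/709 = - 18.69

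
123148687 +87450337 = 210599024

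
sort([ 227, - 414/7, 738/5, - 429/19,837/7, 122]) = [ - 414/7, - 429/19,837/7,  122,738/5, 227]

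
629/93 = 6 + 71/93 = 6.76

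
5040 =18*280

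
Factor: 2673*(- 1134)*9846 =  - 29845017972 = -2^2*3^11*7^1*11^1*547^1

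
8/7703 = 8/7703= 0.00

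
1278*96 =122688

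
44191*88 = 3888808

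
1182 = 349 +833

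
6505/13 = 6505/13 = 500.38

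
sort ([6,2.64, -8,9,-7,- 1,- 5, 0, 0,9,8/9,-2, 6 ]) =[-8, - 7 , - 5, - 2,-1,0,  0,  8/9, 2.64,6,  6,9, 9]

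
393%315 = 78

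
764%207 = 143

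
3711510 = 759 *4890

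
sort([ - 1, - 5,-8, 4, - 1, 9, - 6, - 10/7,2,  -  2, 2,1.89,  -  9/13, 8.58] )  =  [-8,  -  6, - 5, - 2,  -  10/7,  -  1,  -  1 ,-9/13,1.89, 2,2,4, 8.58,9] 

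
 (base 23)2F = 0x3D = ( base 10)61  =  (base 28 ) 25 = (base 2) 111101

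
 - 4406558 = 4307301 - 8713859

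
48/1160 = 6/145 =0.04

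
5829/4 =5829/4 = 1457.25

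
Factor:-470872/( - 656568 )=3^( - 2)*11^(  -  1)  *71^1= 71/99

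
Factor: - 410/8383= - 2^1*5^1 *41^1 * 83^( - 1 )*101^(-1 )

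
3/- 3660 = -1/1220 =- 0.00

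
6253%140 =93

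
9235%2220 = 355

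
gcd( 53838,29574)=18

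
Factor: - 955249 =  -421^1  *  2269^1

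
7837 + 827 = 8664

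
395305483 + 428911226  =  824216709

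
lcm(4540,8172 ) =40860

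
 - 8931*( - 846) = 7555626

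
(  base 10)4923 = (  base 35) 40N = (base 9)6670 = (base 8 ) 11473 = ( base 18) F39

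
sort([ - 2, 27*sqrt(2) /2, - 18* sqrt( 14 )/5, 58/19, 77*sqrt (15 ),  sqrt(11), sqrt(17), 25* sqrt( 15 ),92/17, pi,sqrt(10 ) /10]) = [-18*sqrt(14)/5,-2, sqrt(10)/10, 58/19, pi , sqrt(11 ), sqrt(17),92/17, 27*sqrt(2)/2, 25 *sqrt(15 ),  77*sqrt(15)]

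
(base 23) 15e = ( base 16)292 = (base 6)3014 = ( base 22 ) 17K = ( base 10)658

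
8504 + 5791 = 14295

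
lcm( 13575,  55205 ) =828075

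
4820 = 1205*4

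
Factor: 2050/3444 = 2^( - 1 )*3^( - 1)*5^2*7^( - 1)=25/42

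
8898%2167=230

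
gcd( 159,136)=1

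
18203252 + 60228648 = 78431900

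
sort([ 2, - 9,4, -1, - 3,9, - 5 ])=[ - 9, - 5,- 3 , - 1 , 2, 4,  9]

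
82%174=82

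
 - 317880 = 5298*( - 60) 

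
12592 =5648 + 6944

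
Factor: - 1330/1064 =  - 5/4 = - 2^( - 2 )*5^1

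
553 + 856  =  1409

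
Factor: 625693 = 43^1*14551^1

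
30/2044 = 15/1022 = 0.01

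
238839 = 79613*3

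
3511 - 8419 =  - 4908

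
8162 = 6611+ 1551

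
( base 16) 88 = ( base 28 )4O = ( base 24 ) 5g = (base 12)b4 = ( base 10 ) 136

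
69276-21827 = 47449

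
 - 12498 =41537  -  54035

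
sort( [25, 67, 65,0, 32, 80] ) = [0, 25,32,  65, 67,80 ]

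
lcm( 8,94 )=376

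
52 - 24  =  28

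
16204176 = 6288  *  2577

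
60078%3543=3390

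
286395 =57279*5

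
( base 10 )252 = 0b11111100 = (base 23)AM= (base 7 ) 510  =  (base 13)165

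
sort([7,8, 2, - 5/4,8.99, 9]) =[ - 5/4 , 2,7, 8, 8.99 , 9] 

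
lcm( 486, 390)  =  31590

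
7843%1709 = 1007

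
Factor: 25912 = 2^3 *41^1*79^1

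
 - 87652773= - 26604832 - 61047941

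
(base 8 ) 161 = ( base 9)135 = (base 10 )113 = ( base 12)95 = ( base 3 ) 11012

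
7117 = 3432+3685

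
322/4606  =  23/329 = 0.07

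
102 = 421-319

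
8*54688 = 437504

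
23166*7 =162162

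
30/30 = 1 = 1.00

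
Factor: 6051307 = 6051307^1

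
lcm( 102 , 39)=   1326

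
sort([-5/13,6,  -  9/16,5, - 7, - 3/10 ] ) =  [ - 7,  -  9/16, - 5/13,  -  3/10, 5,6 ] 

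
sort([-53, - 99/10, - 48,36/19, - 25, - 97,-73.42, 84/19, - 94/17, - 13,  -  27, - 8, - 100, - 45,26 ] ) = [ - 100, - 97, - 73.42, - 53, - 48, - 45, - 27, - 25, - 13, - 99/10, - 8, - 94/17, 36/19, 84/19,26]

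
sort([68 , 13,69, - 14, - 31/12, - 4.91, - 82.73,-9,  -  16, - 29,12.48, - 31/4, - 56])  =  [ - 82.73, - 56, - 29,- 16, - 14, - 9 , - 31/4, - 4.91, -31/12, 12.48, 13,68,  69 ]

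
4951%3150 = 1801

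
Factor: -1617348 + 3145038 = 1527690  =  2^1 * 3^1 *5^1 * 50923^1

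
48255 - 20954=27301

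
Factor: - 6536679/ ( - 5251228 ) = 2^( -2)* 3^1*37^1 * 353^ ( - 1) * 3719^( - 1)*58889^1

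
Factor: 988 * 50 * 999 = 2^3*3^3*5^2*13^1*19^1*37^1 = 49350600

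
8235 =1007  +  7228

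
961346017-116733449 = 844612568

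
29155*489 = 14256795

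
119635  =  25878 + 93757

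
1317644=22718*58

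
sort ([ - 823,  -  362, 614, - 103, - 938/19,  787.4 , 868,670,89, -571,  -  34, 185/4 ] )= [-823, - 571, - 362,-103, - 938/19, - 34,185/4, 89  ,  614, 670, 787.4, 868]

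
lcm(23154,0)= 0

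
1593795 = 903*1765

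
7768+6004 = 13772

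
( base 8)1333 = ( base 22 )1B5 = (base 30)ob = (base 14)3A3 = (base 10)731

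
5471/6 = 5471/6 =911.83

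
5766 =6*961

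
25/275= 1/11 = 0.09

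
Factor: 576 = 2^6*3^2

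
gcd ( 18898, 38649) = 1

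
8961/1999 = 4 + 965/1999 = 4.48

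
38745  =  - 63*(  -  615)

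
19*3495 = 66405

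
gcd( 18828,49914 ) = 18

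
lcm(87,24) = 696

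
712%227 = 31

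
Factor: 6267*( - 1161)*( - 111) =3^5*37^1*43^1*2089^1=807634557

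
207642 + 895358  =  1103000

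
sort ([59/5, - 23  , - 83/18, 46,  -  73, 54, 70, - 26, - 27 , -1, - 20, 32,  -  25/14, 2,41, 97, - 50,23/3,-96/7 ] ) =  [ -73, - 50, - 27, - 26, - 23, - 20 , - 96/7, - 83/18, - 25/14,- 1, 2, 23/3,59/5, 32, 41, 46 , 54, 70,97 ] 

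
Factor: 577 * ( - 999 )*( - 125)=72052875 = 3^3*5^3*37^1*577^1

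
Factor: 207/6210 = 2^(-1)*3^( - 1)*5^( - 1 ) = 1/30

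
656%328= 0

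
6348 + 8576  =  14924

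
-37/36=-37/36 = -1.03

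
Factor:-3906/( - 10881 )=14/39= 2^1*3^( - 1 )*7^1*13^ ( - 1)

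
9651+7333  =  16984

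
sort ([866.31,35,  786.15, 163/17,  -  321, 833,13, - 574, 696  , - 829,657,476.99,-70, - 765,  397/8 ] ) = [ - 829, - 765, - 574, - 321, - 70,163/17,13,  35, 397/8, 476.99, 657,696,  786.15, 833,866.31 ] 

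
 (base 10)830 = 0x33E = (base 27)13K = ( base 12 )592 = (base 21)1ib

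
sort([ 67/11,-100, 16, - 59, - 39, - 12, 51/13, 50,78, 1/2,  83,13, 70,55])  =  [ - 100,  -  59, - 39, - 12,1/2,  51/13, 67/11,13,16,  50, 55,70, 78, 83]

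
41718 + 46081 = 87799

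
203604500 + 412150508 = 615755008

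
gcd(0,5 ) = 5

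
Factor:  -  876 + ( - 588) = -2^3*3^1*61^1 = -1464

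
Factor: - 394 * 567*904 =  - 201951792 = -2^4*3^4*7^1*113^1*197^1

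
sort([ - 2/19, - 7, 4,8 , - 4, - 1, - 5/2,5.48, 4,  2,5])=[- 7, - 4, - 5/2 , - 1,  -  2/19 , 2, 4, 4, 5, 5.48, 8]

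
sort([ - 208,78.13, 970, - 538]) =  [ -538, - 208,78.13,970 ] 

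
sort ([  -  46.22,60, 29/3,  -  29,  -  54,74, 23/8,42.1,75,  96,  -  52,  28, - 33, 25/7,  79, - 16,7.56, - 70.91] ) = [ - 70.91, - 54,-52, - 46.22, - 33,  -  29, - 16, 23/8, 25/7,7.56,29/3,  28,42.1, 60, 74,  75,79,  96]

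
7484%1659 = 848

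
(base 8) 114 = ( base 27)2m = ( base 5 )301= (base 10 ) 76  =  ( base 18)44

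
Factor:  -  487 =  - 487^1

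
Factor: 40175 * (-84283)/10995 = -677213905/2199 = -  3^(-1 ) * 5^1 * 89^1*733^(-1 )*947^1*1607^1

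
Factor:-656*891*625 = -2^4*3^4*5^4*11^1*  41^1  =  - 365310000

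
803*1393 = 1118579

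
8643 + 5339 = 13982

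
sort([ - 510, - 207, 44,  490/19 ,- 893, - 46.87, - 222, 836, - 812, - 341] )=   [ - 893, - 812, - 510, -341, - 222, - 207, - 46.87, 490/19, 44, 836]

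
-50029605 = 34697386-84726991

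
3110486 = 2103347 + 1007139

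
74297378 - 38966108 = 35331270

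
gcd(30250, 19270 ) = 10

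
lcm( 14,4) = 28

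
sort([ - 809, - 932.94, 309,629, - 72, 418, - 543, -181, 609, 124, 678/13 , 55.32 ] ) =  [ - 932.94, - 809, - 543,-181, - 72,678/13, 55.32, 124,309,418,609,629]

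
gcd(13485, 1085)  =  155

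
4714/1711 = 4714/1711=2.76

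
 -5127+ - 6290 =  - 11417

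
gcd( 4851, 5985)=63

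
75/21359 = 75/21359  =  0.00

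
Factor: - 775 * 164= -2^2*5^2*31^1*41^1 = - 127100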